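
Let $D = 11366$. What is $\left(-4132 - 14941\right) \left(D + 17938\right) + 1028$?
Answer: $-558914164$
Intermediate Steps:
$\left(-4132 - 14941\right) \left(D + 17938\right) + 1028 = \left(-4132 - 14941\right) \left(11366 + 17938\right) + 1028 = \left(-19073\right) 29304 + 1028 = -558915192 + 1028 = -558914164$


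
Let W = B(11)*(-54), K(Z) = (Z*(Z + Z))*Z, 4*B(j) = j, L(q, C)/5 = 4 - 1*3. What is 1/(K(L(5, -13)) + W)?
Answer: 2/203 ≈ 0.0098522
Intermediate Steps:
L(q, C) = 5 (L(q, C) = 5*(4 - 1*3) = 5*(4 - 3) = 5*1 = 5)
B(j) = j/4
K(Z) = 2*Z**3 (K(Z) = (Z*(2*Z))*Z = (2*Z**2)*Z = 2*Z**3)
W = -297/2 (W = ((1/4)*11)*(-54) = (11/4)*(-54) = -297/2 ≈ -148.50)
1/(K(L(5, -13)) + W) = 1/(2*5**3 - 297/2) = 1/(2*125 - 297/2) = 1/(250 - 297/2) = 1/(203/2) = 2/203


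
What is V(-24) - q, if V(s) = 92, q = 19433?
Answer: -19341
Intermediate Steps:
V(-24) - q = 92 - 1*19433 = 92 - 19433 = -19341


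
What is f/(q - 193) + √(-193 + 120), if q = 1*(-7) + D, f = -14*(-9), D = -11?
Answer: -126/211 + I*√73 ≈ -0.59716 + 8.544*I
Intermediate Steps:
f = 126
q = -18 (q = 1*(-7) - 11 = -7 - 11 = -18)
f/(q - 193) + √(-193 + 120) = 126/(-18 - 193) + √(-193 + 120) = 126/(-211) + √(-73) = -1/211*126 + I*√73 = -126/211 + I*√73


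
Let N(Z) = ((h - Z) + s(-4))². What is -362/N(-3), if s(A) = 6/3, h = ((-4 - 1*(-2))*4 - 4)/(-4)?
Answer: -181/32 ≈ -5.6563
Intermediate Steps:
h = 3 (h = ((-4 + 2)*4 - 4)*(-¼) = (-2*4 - 4)*(-¼) = (-8 - 4)*(-¼) = -12*(-¼) = 3)
s(A) = 2 (s(A) = 6*(⅓) = 2)
N(Z) = (5 - Z)² (N(Z) = ((3 - Z) + 2)² = (5 - Z)²)
-362/N(-3) = -362/(5 - 1*(-3))² = -362/(5 + 3)² = -362/(8²) = -362/64 = -362*1/64 = -181/32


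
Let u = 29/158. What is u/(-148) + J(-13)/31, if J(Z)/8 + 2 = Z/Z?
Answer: -187971/724904 ≈ -0.25930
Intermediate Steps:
J(Z) = -8 (J(Z) = -16 + 8*(Z/Z) = -16 + 8*1 = -16 + 8 = -8)
u = 29/158 (u = 29*(1/158) = 29/158 ≈ 0.18354)
u/(-148) + J(-13)/31 = (29/158)/(-148) - 8/31 = (29/158)*(-1/148) - 8*1/31 = -29/23384 - 8/31 = -187971/724904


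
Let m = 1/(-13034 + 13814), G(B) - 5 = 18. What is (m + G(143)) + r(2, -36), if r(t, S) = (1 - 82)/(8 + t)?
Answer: 11623/780 ≈ 14.901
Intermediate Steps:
G(B) = 23 (G(B) = 5 + 18 = 23)
m = 1/780 ≈ 0.0012821
r(t, S) = -81/(8 + t)
(m + G(143)) + r(2, -36) = (1/780 + 23) - 81/(8 + 2) = 17941/780 - 81/10 = 11623/780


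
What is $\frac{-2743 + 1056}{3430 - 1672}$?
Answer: $- \frac{1687}{1758} \approx -0.95961$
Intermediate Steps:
$\frac{-2743 + 1056}{3430 - 1672} = - \frac{1687}{3430 - 1672} = - \frac{1687}{1758}$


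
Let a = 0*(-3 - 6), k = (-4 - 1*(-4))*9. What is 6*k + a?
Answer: 0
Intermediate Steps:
k = 0 (k = (-4 + 4)*9 = 0*9 = 0)
a = 0 (a = 0*(-9) = 0)
6*k + a = 6*0 + 0 = 0 + 0 = 0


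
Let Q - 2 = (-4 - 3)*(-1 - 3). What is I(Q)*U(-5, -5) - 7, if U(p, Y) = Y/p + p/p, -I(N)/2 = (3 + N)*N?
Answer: -3967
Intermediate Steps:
Q = 30 (Q = 2 + (-4 - 3)*(-1 - 3) = 2 - 7*(-4) = 2 + 28 = 30)
I(N) = -2*N*(3 + N) (I(N) = -2*(3 + N)*N = -2*N*(3 + N))
U(p, Y) = 1 + Y/p (U(p, Y) = Y/p + 1 = 1 + Y/p)
I(Q)*U(-5, -5) - 7 = (-2*30*(3 + 30))*((-5 - 5)/(-5)) - 7 = (-2*30*33)*(-⅕*(-10)) - 7 = -1980*2 - 7 = -3960 - 7 = -3967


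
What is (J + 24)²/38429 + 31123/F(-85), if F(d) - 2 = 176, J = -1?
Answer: 1196119929/6840362 ≈ 174.86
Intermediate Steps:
F(d) = 178 (F(d) = 2 + 176 = 178)
(J + 24)²/38429 + 31123/F(-85) = (-1 + 24)²/38429 + 31123/178 = 23²*(1/38429) + 31123*(1/178) = 529*(1/38429) + 31123/178 = 529/38429 + 31123/178 = 1196119929/6840362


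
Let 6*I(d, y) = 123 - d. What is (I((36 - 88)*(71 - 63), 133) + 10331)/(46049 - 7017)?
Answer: 1525/5712 ≈ 0.26698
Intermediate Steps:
I(d, y) = 41/2 - d/6 (I(d, y) = (123 - d)/6 = 41/2 - d/6)
(I((36 - 88)*(71 - 63), 133) + 10331)/(46049 - 7017) = ((41/2 - (36 - 88)*(71 - 63)/6) + 10331)/(46049 - 7017) = ((41/2 - (-26)*8/3) + 10331)/39032 = ((41/2 - 1/6*(-416)) + 10331)*(1/39032) = ((41/2 + 208/3) + 10331)*(1/39032) = (539/6 + 10331)*(1/39032) = (62525/6)*(1/39032) = 1525/5712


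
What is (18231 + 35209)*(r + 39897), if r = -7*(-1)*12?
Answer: 2136584640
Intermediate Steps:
r = 84 (r = 7*12 = 84)
(18231 + 35209)*(r + 39897) = (18231 + 35209)*(84 + 39897) = 53440*39981 = 2136584640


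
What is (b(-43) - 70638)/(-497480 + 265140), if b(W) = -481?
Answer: 71119/232340 ≈ 0.30610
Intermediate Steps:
(b(-43) - 70638)/(-497480 + 265140) = (-481 - 70638)/(-497480 + 265140) = -71119/(-232340) = -71119*(-1/232340) = 71119/232340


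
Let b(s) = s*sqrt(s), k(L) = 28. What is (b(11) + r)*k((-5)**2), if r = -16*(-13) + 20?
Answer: 6384 + 308*sqrt(11) ≈ 7405.5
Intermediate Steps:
b(s) = s**(3/2)
r = 228 (r = 208 + 20 = 228)
(b(11) + r)*k((-5)**2) = (11**(3/2) + 228)*28 = (11*sqrt(11) + 228)*28 = (228 + 11*sqrt(11))*28 = 6384 + 308*sqrt(11)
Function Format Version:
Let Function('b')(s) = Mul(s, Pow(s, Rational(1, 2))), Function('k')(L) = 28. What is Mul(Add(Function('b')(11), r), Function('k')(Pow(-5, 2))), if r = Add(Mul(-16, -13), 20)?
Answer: Add(6384, Mul(308, Pow(11, Rational(1, 2)))) ≈ 7405.5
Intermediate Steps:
Function('b')(s) = Pow(s, Rational(3, 2))
r = 228 (r = Add(208, 20) = 228)
Mul(Add(Function('b')(11), r), Function('k')(Pow(-5, 2))) = Mul(Add(Pow(11, Rational(3, 2)), 228), 28) = Mul(Add(Mul(11, Pow(11, Rational(1, 2))), 228), 28) = Mul(Add(228, Mul(11, Pow(11, Rational(1, 2)))), 28) = Add(6384, Mul(308, Pow(11, Rational(1, 2))))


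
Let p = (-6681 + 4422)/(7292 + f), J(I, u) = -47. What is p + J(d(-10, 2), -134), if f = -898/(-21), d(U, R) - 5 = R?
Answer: -7286849/154030 ≈ -47.308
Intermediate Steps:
d(U, R) = 5 + R
f = 898/21 (f = -898*(-1/21) = 898/21 ≈ 42.762)
p = -47439/154030 (p = (-6681 + 4422)/(7292 + 898/21) = -2259/154030/21 = -2259*21/154030 = -47439/154030 ≈ -0.30799)
p + J(d(-10, 2), -134) = -47439/154030 - 47 = -7286849/154030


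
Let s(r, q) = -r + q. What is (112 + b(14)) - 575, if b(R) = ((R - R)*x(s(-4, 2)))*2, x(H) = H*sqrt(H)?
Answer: -463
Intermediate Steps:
s(r, q) = q - r
x(H) = H**(3/2)
b(R) = 0 (b(R) = ((R - R)*(2 - 1*(-4))**(3/2))*2 = (0*(2 + 4)**(3/2))*2 = (0*6**(3/2))*2 = (0*(6*sqrt(6)))*2 = 0*2 = 0)
(112 + b(14)) - 575 = (112 + 0) - 575 = 112 - 575 = -463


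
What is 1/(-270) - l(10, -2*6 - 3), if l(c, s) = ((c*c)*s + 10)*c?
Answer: 4022999/270 ≈ 14900.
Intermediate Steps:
l(c, s) = c*(10 + s*c²) (l(c, s) = (c²*s + 10)*c = (s*c² + 10)*c = (10 + s*c²)*c = c*(10 + s*c²))
1/(-270) - l(10, -2*6 - 3) = 1/(-270) - 10*(10 + (-2*6 - 3)*10²) = -1/270 - 10*(10 + (-12 - 3)*100) = -1/270 - 10*(10 - 15*100) = -1/270 - 10*(10 - 1500) = -1/270 - 10*(-1490) = -1/270 - 1*(-14900) = -1/270 + 14900 = 4022999/270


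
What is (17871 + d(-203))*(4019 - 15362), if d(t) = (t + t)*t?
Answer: -1137578127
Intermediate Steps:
d(t) = 2*t² (d(t) = (2*t)*t = 2*t²)
(17871 + d(-203))*(4019 - 15362) = (17871 + 2*(-203)²)*(4019 - 15362) = (17871 + 2*41209)*(-11343) = (17871 + 82418)*(-11343) = 100289*(-11343) = -1137578127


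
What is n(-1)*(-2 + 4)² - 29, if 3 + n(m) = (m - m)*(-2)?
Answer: -41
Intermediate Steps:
n(m) = -3 (n(m) = -3 + (m - m)*(-2) = -3 + 0*(-2) = -3 + 0 = -3)
n(-1)*(-2 + 4)² - 29 = -3*(-2 + 4)² - 29 = -3*2² - 29 = -3*4 - 29 = -12 - 29 = -41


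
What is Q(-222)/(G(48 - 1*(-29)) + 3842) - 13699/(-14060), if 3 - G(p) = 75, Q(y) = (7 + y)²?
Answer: 3692467/278980 ≈ 13.236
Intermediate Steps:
G(p) = -72 (G(p) = 3 - 1*75 = 3 - 75 = -72)
Q(-222)/(G(48 - 1*(-29)) + 3842) - 13699/(-14060) = (7 - 222)²/(-72 + 3842) - 13699/(-14060) = (-215)²/3770 - 13699*(-1/14060) = 46225*(1/3770) + 721/740 = 9245/754 + 721/740 = 3692467/278980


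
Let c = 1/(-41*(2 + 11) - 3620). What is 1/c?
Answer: -4153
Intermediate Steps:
c = -1/4153 (c = 1/(-41*13 - 3620) = 1/(-533 - 3620) = 1/(-4153) = -1/4153 ≈ -0.00024079)
1/c = 1/(-1/4153) = -4153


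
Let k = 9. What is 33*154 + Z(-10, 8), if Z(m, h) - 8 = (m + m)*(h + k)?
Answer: 4750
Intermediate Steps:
Z(m, h) = 8 + 2*m*(9 + h) (Z(m, h) = 8 + (m + m)*(h + 9) = 8 + (2*m)*(9 + h) = 8 + 2*m*(9 + h))
33*154 + Z(-10, 8) = 33*154 + (8 + 18*(-10) + 2*8*(-10)) = 5082 + (8 - 180 - 160) = 5082 - 332 = 4750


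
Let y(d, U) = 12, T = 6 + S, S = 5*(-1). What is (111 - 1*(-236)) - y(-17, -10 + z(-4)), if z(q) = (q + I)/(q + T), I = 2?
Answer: 335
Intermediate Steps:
S = -5
T = 1 (T = 6 - 5 = 1)
z(q) = (2 + q)/(1 + q) (z(q) = (q + 2)/(q + 1) = (2 + q)/(1 + q))
(111 - 1*(-236)) - y(-17, -10 + z(-4)) = (111 - 1*(-236)) - 1*12 = (111 + 236) - 12 = 347 - 12 = 335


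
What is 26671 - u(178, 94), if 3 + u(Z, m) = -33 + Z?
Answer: 26529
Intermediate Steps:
u(Z, m) = -36 + Z (u(Z, m) = -3 + (-33 + Z) = -36 + Z)
26671 - u(178, 94) = 26671 - (-36 + 178) = 26671 - 1*142 = 26671 - 142 = 26529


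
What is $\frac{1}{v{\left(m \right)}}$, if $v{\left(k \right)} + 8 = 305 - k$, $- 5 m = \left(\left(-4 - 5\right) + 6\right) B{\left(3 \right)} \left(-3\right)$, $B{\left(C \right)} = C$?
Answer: $\frac{5}{1512} \approx 0.0033069$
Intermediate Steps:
$m = - \frac{27}{5}$ ($m = - \frac{\left(\left(-4 - 5\right) + 6\right) 3 \left(-3\right)}{5} = - \frac{\left(-9 + 6\right) 3 \left(-3\right)}{5} = - \frac{\left(-3\right) 3 \left(-3\right)}{5} = - \frac{\left(-9\right) \left(-3\right)}{5} = \left(- \frac{1}{5}\right) 27 = - \frac{27}{5} \approx -5.4$)
$v{\left(k \right)} = 297 - k$ ($v{\left(k \right)} = -8 - \left(-305 + k\right) = 297 - k$)
$\frac{1}{v{\left(m \right)}} = \frac{1}{297 - - \frac{27}{5}} = \frac{1}{297 + \frac{27}{5}} = \frac{1}{\frac{1512}{5}} = \frac{5}{1512}$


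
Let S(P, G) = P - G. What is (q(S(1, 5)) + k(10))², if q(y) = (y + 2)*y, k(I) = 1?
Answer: 81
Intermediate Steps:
q(y) = y*(2 + y) (q(y) = (2 + y)*y = y*(2 + y))
(q(S(1, 5)) + k(10))² = ((1 - 1*5)*(2 + (1 - 1*5)) + 1)² = ((1 - 5)*(2 + (1 - 5)) + 1)² = (-4*(2 - 4) + 1)² = (-4*(-2) + 1)² = (8 + 1)² = 9² = 81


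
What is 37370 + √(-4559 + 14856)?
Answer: 37370 + √10297 ≈ 37472.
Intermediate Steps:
37370 + √(-4559 + 14856) = 37370 + √10297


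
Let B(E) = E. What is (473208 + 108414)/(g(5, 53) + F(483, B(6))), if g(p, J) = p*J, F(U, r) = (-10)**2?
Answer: 581622/365 ≈ 1593.5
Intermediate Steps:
F(U, r) = 100
g(p, J) = J*p
(473208 + 108414)/(g(5, 53) + F(483, B(6))) = (473208 + 108414)/(53*5 + 100) = 581622/(265 + 100) = 581622/365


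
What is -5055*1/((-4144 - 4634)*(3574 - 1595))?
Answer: 1685/5790554 ≈ 0.00029099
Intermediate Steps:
-5055*1/((-4144 - 4634)*(3574 - 1595)) = -5055/(1979*(-8778)) = -5055/(-17371662) = -5055*(-1/17371662) = 1685/5790554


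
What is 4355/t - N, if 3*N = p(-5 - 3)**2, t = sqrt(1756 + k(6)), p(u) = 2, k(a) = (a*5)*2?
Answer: -4/3 + 4355*sqrt(454)/908 ≈ 100.86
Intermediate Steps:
k(a) = 10*a (k(a) = (5*a)*2 = 10*a)
t = 2*sqrt(454) (t = sqrt(1756 + 10*6) = sqrt(1756 + 60) = sqrt(1816) = 2*sqrt(454) ≈ 42.615)
N = 4/3 (N = (1/3)*2**2 = (1/3)*4 = 4/3 ≈ 1.3333)
4355/t - N = 4355/((2*sqrt(454))) - 1*4/3 = 4355*(sqrt(454)/908) - 4/3 = 4355*sqrt(454)/908 - 4/3 = -4/3 + 4355*sqrt(454)/908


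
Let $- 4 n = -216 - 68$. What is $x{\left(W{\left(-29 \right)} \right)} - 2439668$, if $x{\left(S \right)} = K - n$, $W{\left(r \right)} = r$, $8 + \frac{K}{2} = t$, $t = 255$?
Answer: $-2439245$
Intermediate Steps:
$n = 71$ ($n = - \frac{-216 - 68}{4} = \left(- \frac{1}{4}\right) \left(-284\right) = 71$)
$K = 494$ ($K = -16 + 2 \cdot 255 = -16 + 510 = 494$)
$x{\left(S \right)} = 423$ ($x{\left(S \right)} = 494 - 71 = 423$)
$x{\left(W{\left(-29 \right)} \right)} - 2439668 = 423 - 2439668 = -2439245$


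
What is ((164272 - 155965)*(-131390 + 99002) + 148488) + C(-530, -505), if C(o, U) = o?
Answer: -268899158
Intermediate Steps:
((164272 - 155965)*(-131390 + 99002) + 148488) + C(-530, -505) = ((164272 - 155965)*(-131390 + 99002) + 148488) - 530 = (8307*(-32388) + 148488) - 530 = (-269047116 + 148488) - 530 = -268898628 - 530 = -268899158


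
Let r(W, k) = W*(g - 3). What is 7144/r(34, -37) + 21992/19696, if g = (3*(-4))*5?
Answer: -5850085/2636802 ≈ -2.2186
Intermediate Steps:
g = -60 (g = -12*5 = -60)
r(W, k) = -63*W (r(W, k) = W*(-60 - 3) = W*(-63) = -63*W)
7144/r(34, -37) + 21992/19696 = 7144/((-63*34)) + 21992/19696 = 7144/(-2142) + 21992*(1/19696) = 7144*(-1/2142) + 2749/2462 = -3572/1071 + 2749/2462 = -5850085/2636802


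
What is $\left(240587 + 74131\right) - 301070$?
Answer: $13648$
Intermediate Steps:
$\left(240587 + 74131\right) - 301070 = 314718 - 301070 = 13648$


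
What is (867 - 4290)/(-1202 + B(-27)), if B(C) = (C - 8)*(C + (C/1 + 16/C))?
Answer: -92421/19136 ≈ -4.8297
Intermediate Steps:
B(C) = (-8 + C)*(2*C + 16/C) (B(C) = (-8 + C)*(C + (C*1 + 16/C)) = (-8 + C)*(C + (C + 16/C)) = (-8 + C)*(2*C + 16/C))
(867 - 4290)/(-1202 + B(-27)) = (867 - 4290)/(-1202 + (16 - 128/(-27) - 16*(-27) + 2*(-27)²)) = -3423/(-1202 + (16 - 128*(-1/27) + 432 + 2*729)) = -3423/(-1202 + (16 + 128/27 + 432 + 1458)) = -3423/(-1202 + 51590/27) = -3423/19136/27 = -3423*27/19136 = -92421/19136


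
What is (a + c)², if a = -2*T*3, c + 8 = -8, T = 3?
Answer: 1156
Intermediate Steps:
c = -16 (c = -8 - 8 = -16)
a = -18 (a = -2*3*3 = -6*3 = -18)
(a + c)² = (-18 - 16)² = (-34)² = 1156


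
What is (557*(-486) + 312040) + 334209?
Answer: 375547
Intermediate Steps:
(557*(-486) + 312040) + 334209 = (-270702 + 312040) + 334209 = 41338 + 334209 = 375547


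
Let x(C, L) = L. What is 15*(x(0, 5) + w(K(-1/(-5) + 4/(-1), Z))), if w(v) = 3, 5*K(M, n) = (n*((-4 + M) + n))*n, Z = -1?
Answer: 120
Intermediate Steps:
K(M, n) = n²*(-4 + M + n)/5 (K(M, n) = ((n*((-4 + M) + n))*n)/5 = ((n*(-4 + M + n))*n)/5 = (n²*(-4 + M + n))/5 = n²*(-4 + M + n)/5)
15*(x(0, 5) + w(K(-1/(-5) + 4/(-1), Z))) = 15*(5 + 3) = 15*8 = 120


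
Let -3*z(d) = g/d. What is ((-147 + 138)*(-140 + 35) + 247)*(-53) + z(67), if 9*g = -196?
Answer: -114285188/1809 ≈ -63176.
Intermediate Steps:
g = -196/9 (g = (1/9)*(-196) = -196/9 ≈ -21.778)
z(d) = 196/(27*d) (z(d) = -(-196)/(27*d) = 196/(27*d))
((-147 + 138)*(-140 + 35) + 247)*(-53) + z(67) = ((-147 + 138)*(-140 + 35) + 247)*(-53) + (196/27)/67 = (-9*(-105) + 247)*(-53) + (196/27)*(1/67) = (945 + 247)*(-53) + 196/1809 = 1192*(-53) + 196/1809 = -63176 + 196/1809 = -114285188/1809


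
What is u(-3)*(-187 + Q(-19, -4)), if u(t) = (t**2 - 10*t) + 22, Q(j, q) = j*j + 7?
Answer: 11041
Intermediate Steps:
Q(j, q) = 7 + j**2 (Q(j, q) = j**2 + 7 = 7 + j**2)
u(t) = 22 + t**2 - 10*t
u(-3)*(-187 + Q(-19, -4)) = (22 + (-3)**2 - 10*(-3))*(-187 + (7 + (-19)**2)) = (22 + 9 + 30)*(-187 + (7 + 361)) = 61*(-187 + 368) = 61*181 = 11041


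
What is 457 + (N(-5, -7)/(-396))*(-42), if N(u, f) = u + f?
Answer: 5013/11 ≈ 455.73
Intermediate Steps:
N(u, f) = f + u
457 + (N(-5, -7)/(-396))*(-42) = 457 + ((-7 - 5)/(-396))*(-42) = 457 - 12*(-1/396)*(-42) = 457 + (1/33)*(-42) = 457 - 14/11 = 5013/11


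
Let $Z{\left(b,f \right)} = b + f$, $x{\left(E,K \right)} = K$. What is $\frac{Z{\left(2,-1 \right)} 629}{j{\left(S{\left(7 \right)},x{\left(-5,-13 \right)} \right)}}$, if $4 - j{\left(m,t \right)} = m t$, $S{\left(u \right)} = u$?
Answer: $\frac{629}{95} \approx 6.6211$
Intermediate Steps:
$j{\left(m,t \right)} = 4 - m t$
$\frac{Z{\left(2,-1 \right)} 629}{j{\left(S{\left(7 \right)},x{\left(-5,-13 \right)} \right)}} = \frac{\left(2 - 1\right) 629}{4 - 7 \left(-13\right)} = \frac{1 \cdot 629}{4 + 91} = \frac{629}{95}$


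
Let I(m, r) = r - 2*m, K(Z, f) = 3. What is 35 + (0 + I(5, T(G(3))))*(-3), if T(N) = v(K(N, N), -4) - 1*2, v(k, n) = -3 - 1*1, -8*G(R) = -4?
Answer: 83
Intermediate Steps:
G(R) = ½ (G(R) = -⅛*(-4) = ½)
v(k, n) = -4 (v(k, n) = -3 - 1 = -4)
T(N) = -6 (T(N) = -4 - 1*2 = -4 - 2 = -6)
35 + (0 + I(5, T(G(3))))*(-3) = 35 + (0 + (-6 - 2*5))*(-3) = 35 + (0 + (-6 - 10))*(-3) = 35 + (0 - 16)*(-3) = 35 - 16*(-3) = 35 + 48 = 83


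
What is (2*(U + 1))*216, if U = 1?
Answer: 864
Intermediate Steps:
(2*(U + 1))*216 = (2*(1 + 1))*216 = (2*2)*216 = 4*216 = 864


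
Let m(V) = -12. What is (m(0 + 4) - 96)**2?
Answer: 11664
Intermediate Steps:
(m(0 + 4) - 96)**2 = (-12 - 96)**2 = (-108)**2 = 11664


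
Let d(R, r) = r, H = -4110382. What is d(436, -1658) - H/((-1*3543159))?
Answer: -5878668004/3543159 ≈ -1659.2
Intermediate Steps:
d(436, -1658) - H/((-1*3543159)) = -1658 - (-4110382)/((-1*3543159)) = -1658 - (-4110382)/(-3543159) = -1658 - (-4110382)*(-1)/3543159 = -1658 - 1*4110382/3543159 = -1658 - 4110382/3543159 = -5878668004/3543159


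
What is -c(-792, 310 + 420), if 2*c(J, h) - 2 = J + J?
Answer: 791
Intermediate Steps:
c(J, h) = 1 + J (c(J, h) = 1 + (J + J)/2 = 1 + (2*J)/2 = 1 + J)
-c(-792, 310 + 420) = -(1 - 792) = -1*(-791) = 791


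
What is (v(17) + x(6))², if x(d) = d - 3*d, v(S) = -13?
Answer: 625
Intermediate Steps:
x(d) = -2*d
(v(17) + x(6))² = (-13 - 2*6)² = (-13 - 12)² = (-25)² = 625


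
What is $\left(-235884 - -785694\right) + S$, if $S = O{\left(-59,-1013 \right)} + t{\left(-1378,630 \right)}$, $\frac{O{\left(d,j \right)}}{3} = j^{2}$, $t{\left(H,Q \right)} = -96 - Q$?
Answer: $3627591$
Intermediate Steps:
$O{\left(d,j \right)} = 3 j^{2}$
$S = 3077781$ ($S = 3 \left(-1013\right)^{2} - 726 = 3 \cdot 1026169 - 726 = 3078507 - 726 = 3077781$)
$\left(-235884 - -785694\right) + S = \left(-235884 - -785694\right) + 3077781 = \left(-235884 + 785694\right) + 3077781 = 549810 + 3077781 = 3627591$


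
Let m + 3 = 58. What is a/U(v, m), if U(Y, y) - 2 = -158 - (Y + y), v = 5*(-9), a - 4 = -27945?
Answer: 27941/166 ≈ 168.32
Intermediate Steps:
a = -27941 (a = 4 - 27945 = -27941)
m = 55 (m = -3 + 58 = 55)
v = -45
U(Y, y) = -156 - Y - y (U(Y, y) = 2 + (-158 - (Y + y)) = 2 + (-158 + (-Y - y)) = 2 + (-158 - Y - y) = -156 - Y - y)
a/U(v, m) = -27941/(-156 - 1*(-45) - 1*55) = -27941/(-156 + 45 - 55) = -27941/(-166) = -27941*(-1/166) = 27941/166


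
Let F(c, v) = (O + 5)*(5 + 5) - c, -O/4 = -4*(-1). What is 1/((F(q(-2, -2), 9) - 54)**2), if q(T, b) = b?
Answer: 1/26244 ≈ 3.8104e-5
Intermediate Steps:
O = -16 (O = -(-16)*(-1) = -4*4 = -16)
F(c, v) = -110 - c (F(c, v) = (-16 + 5)*(5 + 5) - c = -11*10 - c = -110 - c)
1/((F(q(-2, -2), 9) - 54)**2) = 1/(((-110 - 1*(-2)) - 54)**2) = 1/(((-110 + 2) - 54)**2) = 1/((-108 - 54)**2) = 1/((-162)**2) = 1/26244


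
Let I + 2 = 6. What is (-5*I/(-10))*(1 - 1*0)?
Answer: 2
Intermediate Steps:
I = 4 (I = -2 + 6 = 4)
(-5*I/(-10))*(1 - 1*0) = (-20/(-10))*(1 - 1*0) = (-20*(-1)/10)*(1 + 0) = -5*(-⅖)*1 = 2*1 = 2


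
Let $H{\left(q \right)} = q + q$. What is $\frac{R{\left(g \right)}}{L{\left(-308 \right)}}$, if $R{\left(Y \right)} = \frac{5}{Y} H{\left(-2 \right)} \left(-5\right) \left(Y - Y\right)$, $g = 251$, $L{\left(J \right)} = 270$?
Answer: $0$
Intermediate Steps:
$H{\left(q \right)} = 2 q$
$R{\left(Y \right)} = 0$ ($R{\left(Y \right)} = \frac{5}{Y} 2 \left(-2\right) \left(-5\right) \left(Y - Y\right) = \frac{5}{Y} \left(-4\right) \left(-5\right) 0 = - \frac{20}{Y} \left(-5\right) 0 = \frac{100}{Y} 0 = 0$)
$\frac{R{\left(g \right)}}{L{\left(-308 \right)}} = \frac{0}{270} = 0 \cdot \frac{1}{270} = 0$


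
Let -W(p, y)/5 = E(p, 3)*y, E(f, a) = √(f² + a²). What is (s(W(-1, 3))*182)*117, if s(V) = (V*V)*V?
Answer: -718672500*√10 ≈ -2.2726e+9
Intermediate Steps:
E(f, a) = √(a² + f²)
W(p, y) = -5*y*√(9 + p²) (W(p, y) = -5*√(3² + p²)*y = -5*√(9 + p²)*y = -5*y*√(9 + p²))
s(V) = V³ (s(V) = V²*V = V³)
(s(W(-1, 3))*182)*117 = ((-5*3*√(9 + (-1)²))³*182)*117 = ((-5*3*√(9 + 1))³*182)*117 = ((-5*3*√10)³*182)*117 = ((-15*√10)³*182)*117 = (-33750*√10*182)*117 = -6142500*√10*117 = -718672500*√10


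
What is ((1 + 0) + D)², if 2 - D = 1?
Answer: 4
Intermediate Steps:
D = 1 (D = 2 - 1*1 = 2 - 1 = 1)
((1 + 0) + D)² = ((1 + 0) + 1)² = (1 + 1)² = 2² = 4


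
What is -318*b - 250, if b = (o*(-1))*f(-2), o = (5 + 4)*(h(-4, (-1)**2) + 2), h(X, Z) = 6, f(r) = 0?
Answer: -250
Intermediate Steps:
o = 72 (o = (5 + 4)*(6 + 2) = 9*8 = 72)
b = 0 (b = (72*(-1))*0 = -72*0 = 0)
-318*b - 250 = -318*0 - 250 = 0 - 250 = -250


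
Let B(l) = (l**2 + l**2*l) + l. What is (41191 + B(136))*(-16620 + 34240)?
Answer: 45376415980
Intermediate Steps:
B(l) = l + l**2 + l**3 (B(l) = (l**2 + l**3) + l = l + l**2 + l**3)
(41191 + B(136))*(-16620 + 34240) = (41191 + 136*(1 + 136 + 136**2))*(-16620 + 34240) = (41191 + 136*(1 + 136 + 18496))*17620 = (41191 + 136*18633)*17620 = (41191 + 2534088)*17620 = 2575279*17620 = 45376415980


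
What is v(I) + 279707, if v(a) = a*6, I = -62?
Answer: 279335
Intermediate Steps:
v(a) = 6*a
v(I) + 279707 = 6*(-62) + 279707 = -372 + 279707 = 279335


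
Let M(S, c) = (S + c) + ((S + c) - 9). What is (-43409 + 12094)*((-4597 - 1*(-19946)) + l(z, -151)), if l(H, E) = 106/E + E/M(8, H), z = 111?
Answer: -16619058264740/34579 ≈ -4.8061e+8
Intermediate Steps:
M(S, c) = -9 + 2*S + 2*c (M(S, c) = (S + c) + (-9 + S + c) = -9 + 2*S + 2*c)
l(H, E) = 106/E + E/(7 + 2*H) (l(H, E) = 106/E + E/(-9 + 2*8 + 2*H) = 106/E + E/(-9 + 16 + 2*H) = 106/E + E/(7 + 2*H))
(-43409 + 12094)*((-4597 - 1*(-19946)) + l(z, -151)) = (-43409 + 12094)*((-4597 - 1*(-19946)) + (742 + (-151)² + 212*111)/((-151)*(7 + 2*111))) = -31315*((-4597 + 19946) - (742 + 22801 + 23532)/(151*(7 + 222))) = -31315*(15349 - 1/151*47075/229) = -31315*(15349 - 1/151*1/229*47075) = -31315*(15349 - 47075/34579) = -31315*530705996/34579 = -16619058264740/34579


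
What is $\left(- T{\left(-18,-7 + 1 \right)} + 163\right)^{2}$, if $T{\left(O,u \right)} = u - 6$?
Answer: $30625$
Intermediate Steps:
$T{\left(O,u \right)} = -6 + u$
$\left(- T{\left(-18,-7 + 1 \right)} + 163\right)^{2} = \left(- (-6 + \left(-7 + 1\right)) + 163\right)^{2} = \left(- (-6 - 6) + 163\right)^{2} = \left(\left(-1\right) \left(-12\right) + 163\right)^{2} = \left(12 + 163\right)^{2} = 175^{2} = 30625$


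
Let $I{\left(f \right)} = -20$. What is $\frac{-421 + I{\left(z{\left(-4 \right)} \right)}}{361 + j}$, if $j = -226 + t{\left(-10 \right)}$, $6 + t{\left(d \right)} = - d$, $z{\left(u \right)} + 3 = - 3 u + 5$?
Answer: $- \frac{441}{139} \approx -3.1727$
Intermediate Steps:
$z{\left(u \right)} = 2 - 3 u$ ($z{\left(u \right)} = -3 - \left(-5 + 3 u\right) = 2 - 3 u$)
$t{\left(d \right)} = -6 - d$
$j = -222$ ($j = -226 - -4 = -226 + \left(-6 + 10\right) = -226 + 4 = -222$)
$\frac{-421 + I{\left(z{\left(-4 \right)} \right)}}{361 + j} = \frac{-421 - 20}{361 - 222} = - \frac{441}{139}$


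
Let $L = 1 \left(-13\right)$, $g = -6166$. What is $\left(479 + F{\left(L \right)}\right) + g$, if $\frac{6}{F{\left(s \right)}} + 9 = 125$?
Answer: $- \frac{329843}{58} \approx -5686.9$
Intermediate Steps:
$L = -13$
$F{\left(s \right)} = \frac{3}{58}$ ($F{\left(s \right)} = \frac{6}{-9 + 125} = \frac{6}{116} = 6 \cdot \frac{1}{116} = \frac{3}{58}$)
$\left(479 + F{\left(L \right)}\right) + g = \left(479 + \frac{3}{58}\right) - 6166 = \frac{27785}{58} - 6166 = - \frac{329843}{58}$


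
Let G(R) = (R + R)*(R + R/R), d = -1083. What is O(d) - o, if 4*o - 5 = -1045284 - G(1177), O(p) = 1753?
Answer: 3825303/4 ≈ 9.5633e+5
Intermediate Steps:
G(R) = 2*R*(1 + R) (G(R) = (2*R)*(R + 1) = (2*R)*(1 + R) = 2*R*(1 + R))
o = -3818291/4 (o = 5/4 + (-1045284 - 2*1177*(1 + 1177))/4 = 5/4 + (-1045284 - 2*1177*1178)/4 = 5/4 + (-1045284 - 1*2773012)/4 = 5/4 + (-1045284 - 2773012)/4 = 5/4 + (1/4)*(-3818296) = 5/4 - 954574 = -3818291/4 ≈ -9.5457e+5)
O(d) - o = 1753 - 1*(-3818291/4) = 1753 + 3818291/4 = 3825303/4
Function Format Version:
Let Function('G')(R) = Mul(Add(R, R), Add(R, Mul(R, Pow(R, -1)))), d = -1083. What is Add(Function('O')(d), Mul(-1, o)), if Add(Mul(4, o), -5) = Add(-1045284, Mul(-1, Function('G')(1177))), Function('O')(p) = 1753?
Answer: Rational(3825303, 4) ≈ 9.5633e+5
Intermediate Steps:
Function('G')(R) = Mul(2, R, Add(1, R)) (Function('G')(R) = Mul(Mul(2, R), Add(R, 1)) = Mul(Mul(2, R), Add(1, R)) = Mul(2, R, Add(1, R)))
o = Rational(-3818291, 4) (o = Add(Rational(5, 4), Mul(Rational(1, 4), Add(-1045284, Mul(-1, Mul(2, 1177, Add(1, 1177)))))) = Add(Rational(5, 4), Mul(Rational(1, 4), Add(-1045284, Mul(-1, Mul(2, 1177, 1178))))) = Add(Rational(5, 4), Mul(Rational(1, 4), Add(-1045284, Mul(-1, 2773012)))) = Add(Rational(5, 4), Mul(Rational(1, 4), Add(-1045284, -2773012))) = Add(Rational(5, 4), Mul(Rational(1, 4), -3818296)) = Add(Rational(5, 4), -954574) = Rational(-3818291, 4) ≈ -9.5457e+5)
Add(Function('O')(d), Mul(-1, o)) = Add(1753, Mul(-1, Rational(-3818291, 4))) = Add(1753, Rational(3818291, 4)) = Rational(3825303, 4)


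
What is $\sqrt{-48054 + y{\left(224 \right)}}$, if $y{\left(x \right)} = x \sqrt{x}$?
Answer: $\sqrt{-48054 + 896 \sqrt{14}} \approx 211.43 i$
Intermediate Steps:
$y{\left(x \right)} = x^{\frac{3}{2}}$
$\sqrt{-48054 + y{\left(224 \right)}} = \sqrt{-48054 + 224^{\frac{3}{2}}} = \sqrt{-48054 + 896 \sqrt{14}}$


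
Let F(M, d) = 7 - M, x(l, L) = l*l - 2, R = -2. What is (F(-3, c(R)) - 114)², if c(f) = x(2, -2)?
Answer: 10816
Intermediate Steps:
x(l, L) = -2 + l² (x(l, L) = l² - 2 = -2 + l²)
c(f) = 2 (c(f) = -2 + 2² = -2 + 4 = 2)
(F(-3, c(R)) - 114)² = ((7 - 1*(-3)) - 114)² = ((7 + 3) - 114)² = (10 - 114)² = (-104)² = 10816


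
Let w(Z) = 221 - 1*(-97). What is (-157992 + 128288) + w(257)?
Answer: -29386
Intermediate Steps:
w(Z) = 318 (w(Z) = 221 + 97 = 318)
(-157992 + 128288) + w(257) = (-157992 + 128288) + 318 = -29704 + 318 = -29386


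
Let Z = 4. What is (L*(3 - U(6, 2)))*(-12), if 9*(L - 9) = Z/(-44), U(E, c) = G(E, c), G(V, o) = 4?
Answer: 3560/33 ≈ 107.88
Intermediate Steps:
U(E, c) = 4
L = 890/99 (L = 9 + (4/(-44))/9 = 9 + (4*(-1/44))/9 = 9 + (1/9)*(-1/11) = 9 - 1/99 = 890/99 ≈ 8.9899)
(L*(3 - U(6, 2)))*(-12) = (890*(3 - 1*4)/99)*(-12) = (890*(3 - 4)/99)*(-12) = ((890/99)*(-1))*(-12) = -890/99*(-12) = 3560/33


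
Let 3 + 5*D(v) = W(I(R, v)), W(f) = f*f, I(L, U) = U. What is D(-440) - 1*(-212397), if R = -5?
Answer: 1255582/5 ≈ 2.5112e+5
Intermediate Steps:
W(f) = f²
D(v) = -⅗ + v²/5
D(-440) - 1*(-212397) = (-⅗ + (⅕)*(-440)²) - 1*(-212397) = (-⅗ + (⅕)*193600) + 212397 = (-⅗ + 38720) + 212397 = 193597/5 + 212397 = 1255582/5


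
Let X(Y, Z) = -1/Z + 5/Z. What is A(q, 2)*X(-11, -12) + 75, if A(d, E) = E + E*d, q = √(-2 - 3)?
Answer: 223/3 - 2*I*√5/3 ≈ 74.333 - 1.4907*I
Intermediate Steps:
q = I*√5 (q = √(-5) = I*√5 ≈ 2.2361*I)
X(Y, Z) = 4/Z
A(q, 2)*X(-11, -12) + 75 = (2*(1 + I*√5))*(4/(-12)) + 75 = (2 + 2*I*√5)*(4*(-1/12)) + 75 = (2 + 2*I*√5)*(-⅓) + 75 = (-⅔ - 2*I*√5/3) + 75 = 223/3 - 2*I*√5/3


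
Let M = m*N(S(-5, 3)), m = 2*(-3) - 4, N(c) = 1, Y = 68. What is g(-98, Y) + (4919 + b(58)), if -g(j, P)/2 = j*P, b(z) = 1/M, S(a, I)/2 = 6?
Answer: 182469/10 ≈ 18247.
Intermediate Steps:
S(a, I) = 12 (S(a, I) = 2*6 = 12)
m = -10 (m = -6 - 4 = -10)
M = -10 (M = -10*1 = -10)
b(z) = -1/10 (b(z) = 1/(-10) = -1/10)
g(j, P) = -2*P*j (g(j, P) = -2*j*P = -2*P*j)
g(-98, Y) + (4919 + b(58)) = -2*68*(-98) + (4919 - 1/10) = 13328 + 49189/10 = 182469/10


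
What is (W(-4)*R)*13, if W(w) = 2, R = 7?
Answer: 182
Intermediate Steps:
(W(-4)*R)*13 = (2*7)*13 = 14*13 = 182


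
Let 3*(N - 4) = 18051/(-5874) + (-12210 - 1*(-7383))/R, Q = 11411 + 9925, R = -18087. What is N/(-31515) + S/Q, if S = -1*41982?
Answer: -32271154906349/16399965099420 ≈ -1.9678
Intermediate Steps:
Q = 21336
N = 9866483/3219486 (N = 4 + (18051/(-5874) + (-12210 - 1*(-7383))/(-18087))/3 = 4 + (18051*(-1/5874) + (-12210 + 7383)*(-1/18087))/3 = 4 + (-547/178 - 4827*(-1/18087))/3 = 4 + (-547/178 + 1609/6029)/3 = 4 + (⅓)*(-3011461/1073162) = 4 - 3011461/3219486 = 9866483/3219486 ≈ 3.0646)
S = -41982
N/(-31515) + S/Q = (9866483/3219486)/(-31515) - 41982/21336 = (9866483/3219486)*(-1/31515) - 41982*1/21336 = -896953/9223827390 - 6997/3556 = -32271154906349/16399965099420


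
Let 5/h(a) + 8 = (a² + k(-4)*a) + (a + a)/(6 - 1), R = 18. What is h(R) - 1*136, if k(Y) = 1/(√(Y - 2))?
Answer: -177650608/1306403 + 375*I*√6/2612806 ≈ -135.98 + 0.00035156*I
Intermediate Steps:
k(Y) = (-2 + Y)^(-½) (k(Y) = 1/(√(-2 + Y)) = (-2 + Y)^(-½))
h(a) = 5/(-8 + a² + 2*a/5 - I*a*√6/6) (h(a) = 5/(-8 + ((a² + a/√(-2 - 4)) + (a + a)/(6 - 1))) = 5/(-8 + ((a² + a/√(-6)) + (2*a)/5)) = 5/(-8 + ((a² + (-I*√6/6)*a) + (2*a)*(⅕))) = 5/(-8 + ((a² - I*a*√6/6) + 2*a/5)) = 5/(-8 + (a² + 2*a/5 - I*a*√6/6)) = 5/(-8 + a² + 2*a/5 - I*a*√6/6))
h(R) - 1*136 = 150/(-240 + 12*18 + 30*18² - 5*I*18*√6) - 1*136 = 150/(-240 + 216 + 30*324 - 90*I*√6) - 136 = 150/(-240 + 216 + 9720 - 90*I*√6) - 136 = 150/(9696 - 90*I*√6) - 136 = -136 + 150/(9696 - 90*I*√6)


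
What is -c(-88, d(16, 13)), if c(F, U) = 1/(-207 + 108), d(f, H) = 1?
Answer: 1/99 ≈ 0.010101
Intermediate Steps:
c(F, U) = -1/99 (c(F, U) = 1/(-99) = -1/99)
-c(-88, d(16, 13)) = -1*(-1/99) = 1/99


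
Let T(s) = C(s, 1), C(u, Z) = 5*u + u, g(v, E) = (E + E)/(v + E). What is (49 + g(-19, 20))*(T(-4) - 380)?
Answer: -35956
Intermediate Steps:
g(v, E) = 2*E/(E + v) (g(v, E) = (2*E)/(E + v) = 2*E/(E + v))
C(u, Z) = 6*u
T(s) = 6*s
(49 + g(-19, 20))*(T(-4) - 380) = (49 + 2*20/(20 - 19))*(6*(-4) - 380) = (49 + 2*20/1)*(-24 - 380) = (49 + 2*20*1)*(-404) = (49 + 40)*(-404) = 89*(-404) = -35956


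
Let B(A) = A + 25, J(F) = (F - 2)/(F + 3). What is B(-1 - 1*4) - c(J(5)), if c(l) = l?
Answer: 157/8 ≈ 19.625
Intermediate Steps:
J(F) = (-2 + F)/(3 + F)
B(A) = 25 + A
B(-1 - 1*4) - c(J(5)) = (25 + (-1 - 1*4)) - (-2 + 5)/(3 + 5) = (25 + (-1 - 4)) - 3/8 = (25 - 5) - 3/8 = 20 - 1*3/8 = 20 - 3/8 = 157/8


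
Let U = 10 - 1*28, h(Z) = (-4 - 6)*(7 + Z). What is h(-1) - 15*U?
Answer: 210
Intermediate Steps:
h(Z) = -70 - 10*Z (h(Z) = -10*(7 + Z) = -70 - 10*Z)
U = -18 (U = 10 - 28 = -18)
h(-1) - 15*U = (-70 - 10*(-1)) - 15*(-18) = (-70 + 10) + 270 = -60 + 270 = 210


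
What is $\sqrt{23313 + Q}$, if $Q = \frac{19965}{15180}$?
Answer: $\frac{\sqrt{49333091}}{46} \approx 152.69$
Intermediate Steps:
$Q = \frac{121}{92}$ ($Q = 19965 \cdot \frac{1}{15180} = \frac{121}{92} \approx 1.3152$)
$\sqrt{23313 + Q} = \sqrt{23313 + \frac{121}{92}} = \sqrt{\frac{2144917}{92}} = \frac{\sqrt{49333091}}{46}$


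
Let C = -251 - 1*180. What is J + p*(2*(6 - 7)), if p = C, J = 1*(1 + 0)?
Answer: 863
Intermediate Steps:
J = 1 (J = 1*1 = 1)
C = -431 (C = -251 - 180 = -431)
p = -431
J + p*(2*(6 - 7)) = 1 - 862*(6 - 7) = 1 - 862*(-1) = 1 - 431*(-2) = 1 + 862 = 863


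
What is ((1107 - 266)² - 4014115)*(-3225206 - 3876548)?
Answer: 23484321586836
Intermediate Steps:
((1107 - 266)² - 4014115)*(-3225206 - 3876548) = (841² - 4014115)*(-7101754) = (707281 - 4014115)*(-7101754) = -3306834*(-7101754) = 23484321586836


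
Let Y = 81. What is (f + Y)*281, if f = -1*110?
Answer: -8149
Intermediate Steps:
f = -110
(f + Y)*281 = (-110 + 81)*281 = -29*281 = -8149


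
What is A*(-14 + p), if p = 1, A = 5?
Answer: -65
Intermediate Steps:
A*(-14 + p) = 5*(-14 + 1) = 5*(-13) = -65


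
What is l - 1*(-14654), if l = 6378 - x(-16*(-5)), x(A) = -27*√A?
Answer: 21032 + 108*√5 ≈ 21274.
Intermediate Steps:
l = 6378 + 108*√5 (l = 6378 - (-27)*√(-16*(-5)) = 6378 - (-27)*√80 = 6378 - (-27)*4*√5 = 6378 - (-108)*√5 = 6378 + 108*√5 ≈ 6619.5)
l - 1*(-14654) = (6378 + 108*√5) - 1*(-14654) = (6378 + 108*√5) + 14654 = 21032 + 108*√5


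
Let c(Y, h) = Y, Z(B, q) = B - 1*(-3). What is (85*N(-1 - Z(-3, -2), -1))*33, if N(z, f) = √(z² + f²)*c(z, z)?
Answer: -2805*√2 ≈ -3966.9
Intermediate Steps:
Z(B, q) = 3 + B (Z(B, q) = B + 3 = 3 + B)
N(z, f) = z*√(f² + z²) (N(z, f) = √(z² + f²)*z = √(f² + z²)*z = z*√(f² + z²))
(85*N(-1 - Z(-3, -2), -1))*33 = (85*((-1 - (3 - 3))*√((-1)² + (-1 - (3 - 3))²)))*33 = (85*((-1 - 1*0)*√(1 + (-1 - 1*0)²)))*33 = (85*((-1 + 0)*√(1 + (-1 + 0)²)))*33 = (85*(-√(1 + (-1)²)))*33 = (85*(-√(1 + 1)))*33 = (85*(-√2))*33 = -85*√2*33 = -2805*√2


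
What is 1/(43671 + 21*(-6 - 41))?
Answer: 1/42684 ≈ 2.3428e-5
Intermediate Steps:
1/(43671 + 21*(-6 - 41)) = 1/(43671 + 21*(-47)) = 1/(43671 - 987) = 1/42684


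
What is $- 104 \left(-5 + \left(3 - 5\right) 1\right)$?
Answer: $728$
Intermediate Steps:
$- 104 \left(-5 + \left(3 - 5\right) 1\right) = - 104 \left(-5 - 2\right) = \left(-104\right) \left(-7\right) = 728$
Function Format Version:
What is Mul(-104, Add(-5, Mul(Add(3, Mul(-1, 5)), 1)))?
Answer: 728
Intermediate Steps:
Mul(-104, Add(-5, Mul(Add(3, Mul(-1, 5)), 1))) = Mul(-104, Add(-5, Mul(Add(3, -5), 1))) = Mul(-104, Add(-5, Mul(-2, 1))) = Mul(-104, Add(-5, -2)) = Mul(-104, -7) = 728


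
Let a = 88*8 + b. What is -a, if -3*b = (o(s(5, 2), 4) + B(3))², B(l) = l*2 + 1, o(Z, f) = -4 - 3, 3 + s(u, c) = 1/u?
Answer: -704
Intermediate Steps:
s(u, c) = -3 + 1/u
o(Z, f) = -7
B(l) = 1 + 2*l (B(l) = 2*l + 1 = 1 + 2*l)
b = 0 (b = -(-7 + (1 + 2*3))²/3 = -(-7 + (1 + 6))²/3 = -(-7 + 7)²/3 = -⅓*0² = -⅓*0 = 0)
a = 704 (a = 88*8 + 0 = 704 + 0 = 704)
-a = -1*704 = -704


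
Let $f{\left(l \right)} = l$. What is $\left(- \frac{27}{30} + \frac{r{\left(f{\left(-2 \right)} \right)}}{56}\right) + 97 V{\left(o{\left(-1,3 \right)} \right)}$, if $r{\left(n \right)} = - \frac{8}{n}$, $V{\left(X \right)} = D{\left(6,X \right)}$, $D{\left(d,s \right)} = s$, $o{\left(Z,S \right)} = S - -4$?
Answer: $\frac{23736}{35} \approx 678.17$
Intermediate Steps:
$o{\left(Z,S \right)} = 4 + S$ ($o{\left(Z,S \right)} = S + 4 = 4 + S$)
$V{\left(X \right)} = X$
$\left(- \frac{27}{30} + \frac{r{\left(f{\left(-2 \right)} \right)}}{56}\right) + 97 V{\left(o{\left(-1,3 \right)} \right)} = \left(- \frac{27}{30} + \frac{\left(-8\right) \frac{1}{-2}}{56}\right) + 97 \left(4 + 3\right) = \left(\left(-27\right) \frac{1}{30} + \left(-8\right) \left(- \frac{1}{2}\right) \frac{1}{56}\right) + 97 \cdot 7 = \left(- \frac{9}{10} + 4 \cdot \frac{1}{56}\right) + 679 = \left(- \frac{9}{10} + \frac{1}{14}\right) + 679 = - \frac{29}{35} + 679 = \frac{23736}{35}$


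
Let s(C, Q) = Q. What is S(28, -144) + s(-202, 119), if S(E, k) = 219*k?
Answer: -31417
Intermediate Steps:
S(28, -144) + s(-202, 119) = 219*(-144) + 119 = -31536 + 119 = -31417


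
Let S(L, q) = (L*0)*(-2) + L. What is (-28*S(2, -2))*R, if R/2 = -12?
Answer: 1344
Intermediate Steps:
R = -24 (R = 2*(-12) = -24)
S(L, q) = L (S(L, q) = 0*(-2) + L = 0 + L = L)
(-28*S(2, -2))*R = -28*2*(-24) = -56*(-24) = 1344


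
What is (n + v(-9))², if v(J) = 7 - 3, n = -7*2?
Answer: 100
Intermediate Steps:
n = -14
v(J) = 4
(n + v(-9))² = (-14 + 4)² = (-10)² = 100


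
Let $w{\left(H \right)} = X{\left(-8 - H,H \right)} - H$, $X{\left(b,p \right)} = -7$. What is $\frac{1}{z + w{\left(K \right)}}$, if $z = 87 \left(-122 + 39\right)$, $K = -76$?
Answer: $- \frac{1}{7152} \approx -0.00013982$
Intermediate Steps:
$z = -7221$ ($z = 87 \left(-83\right) = -7221$)
$w{\left(H \right)} = -7 - H$
$\frac{1}{z + w{\left(K \right)}} = \frac{1}{-7221 - -69} = \frac{1}{-7221 + \left(-7 + 76\right)} = \frac{1}{-7221 + 69} = \frac{1}{-7152} = - \frac{1}{7152}$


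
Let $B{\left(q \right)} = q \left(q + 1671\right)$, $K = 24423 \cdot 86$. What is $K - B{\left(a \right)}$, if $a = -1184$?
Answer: $2676986$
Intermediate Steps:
$K = 2100378$
$B{\left(q \right)} = q \left(1671 + q\right)$
$K - B{\left(a \right)} = 2100378 - - 1184 \left(1671 - 1184\right) = 2100378 - \left(-1184\right) 487 = 2100378 - -576608 = 2100378 + 576608 = 2676986$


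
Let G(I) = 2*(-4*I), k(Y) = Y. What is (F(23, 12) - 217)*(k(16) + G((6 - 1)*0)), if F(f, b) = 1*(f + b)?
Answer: -2912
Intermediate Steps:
G(I) = -8*I
F(f, b) = b + f (F(f, b) = 1*(b + f) = b + f)
(F(23, 12) - 217)*(k(16) + G((6 - 1)*0)) = ((12 + 23) - 217)*(16 - 8*(6 - 1)*0) = (35 - 217)*(16 - 40*0) = -182*(16 - 8*0) = -182*(16 + 0) = -182*16 = -2912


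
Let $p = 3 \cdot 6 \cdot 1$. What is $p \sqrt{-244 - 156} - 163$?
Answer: $-163 + 360 i \approx -163.0 + 360.0 i$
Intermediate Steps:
$p = 18$ ($p = 18 \cdot 1 = 18$)
$p \sqrt{-244 - 156} - 163 = 18 \sqrt{-244 - 156} - 163 = 18 \sqrt{-400} - 163 = 18 \cdot 20 i - 163 = 360 i - 163 = -163 + 360 i$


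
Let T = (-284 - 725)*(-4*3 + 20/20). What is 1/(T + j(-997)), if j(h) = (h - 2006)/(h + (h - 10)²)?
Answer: 337684/3747953715 ≈ 9.0098e-5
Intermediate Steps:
T = 11099 (T = -1009*(-12 + 20*(1/20)) = -1009*(-12 + 1) = -1009*(-11) = 11099)
j(h) = (-2006 + h)/(h + (-10 + h)²)
1/(T + j(-997)) = 1/(11099 + (-2006 - 997)/(-997 + (-10 - 997)²)) = 1/(11099 - 3003/(-997 + (-1007)²)) = 1/(11099 - 3003/(-997 + 1014049)) = 1/(11099 - 3003/1013052) = 1/(11099 + (1/1013052)*(-3003)) = 1/(11099 - 1001/337684) = 1/(3747953715/337684) = 337684/3747953715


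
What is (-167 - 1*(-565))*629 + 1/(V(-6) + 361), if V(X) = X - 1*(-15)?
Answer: 92626541/370 ≈ 2.5034e+5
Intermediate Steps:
V(X) = 15 + X (V(X) = X + 15 = 15 + X)
(-167 - 1*(-565))*629 + 1/(V(-6) + 361) = (-167 - 1*(-565))*629 + 1/((15 - 6) + 361) = (-167 + 565)*629 + 1/(9 + 361) = 398*629 + 1/370 = 250342 + 1/370 = 92626541/370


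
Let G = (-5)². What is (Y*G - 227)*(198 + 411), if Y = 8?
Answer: -16443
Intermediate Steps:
G = 25
(Y*G - 227)*(198 + 411) = (8*25 - 227)*(198 + 411) = (200 - 227)*609 = -27*609 = -16443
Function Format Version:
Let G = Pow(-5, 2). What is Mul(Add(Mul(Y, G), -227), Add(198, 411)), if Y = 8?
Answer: -16443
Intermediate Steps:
G = 25
Mul(Add(Mul(Y, G), -227), Add(198, 411)) = Mul(Add(Mul(8, 25), -227), Add(198, 411)) = Mul(Add(200, -227), 609) = Mul(-27, 609) = -16443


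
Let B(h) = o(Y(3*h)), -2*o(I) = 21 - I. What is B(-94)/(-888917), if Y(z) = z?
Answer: 303/1777834 ≈ 0.00017043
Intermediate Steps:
o(I) = -21/2 + I/2 (o(I) = -(21 - I)/2 = -21/2 + I/2)
B(h) = -21/2 + 3*h/2 (B(h) = -21/2 + (3*h)/2 = -21/2 + 3*h/2)
B(-94)/(-888917) = (-21/2 + (3/2)*(-94))/(-888917) = (-21/2 - 141)*(-1/888917) = -303/2*(-1/888917) = 303/1777834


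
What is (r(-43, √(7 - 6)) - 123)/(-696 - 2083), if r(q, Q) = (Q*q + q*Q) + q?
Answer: 36/397 ≈ 0.090680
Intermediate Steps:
r(q, Q) = q + 2*Q*q (r(q, Q) = (Q*q + Q*q) + q = 2*Q*q + q = q + 2*Q*q)
(r(-43, √(7 - 6)) - 123)/(-696 - 2083) = (-43*(1 + 2*√(7 - 6)) - 123)/(-696 - 2083) = (-43*(1 + 2*√1) - 123)/(-2779) = (-43*(1 + 2*1) - 123)*(-1/2779) = (-43*(1 + 2) - 123)*(-1/2779) = (-43*3 - 123)*(-1/2779) = (-129 - 123)*(-1/2779) = -252*(-1/2779) = 36/397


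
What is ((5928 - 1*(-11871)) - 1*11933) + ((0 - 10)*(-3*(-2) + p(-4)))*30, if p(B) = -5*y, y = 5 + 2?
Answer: 14566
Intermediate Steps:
y = 7
p(B) = -35 (p(B) = -5*7 = -35)
((5928 - 1*(-11871)) - 1*11933) + ((0 - 10)*(-3*(-2) + p(-4)))*30 = ((5928 - 1*(-11871)) - 1*11933) + ((0 - 10)*(-3*(-2) - 35))*30 = ((5928 + 11871) - 11933) - 10*(6 - 35)*30 = (17799 - 11933) - 10*(-29)*30 = 5866 + 290*30 = 5866 + 8700 = 14566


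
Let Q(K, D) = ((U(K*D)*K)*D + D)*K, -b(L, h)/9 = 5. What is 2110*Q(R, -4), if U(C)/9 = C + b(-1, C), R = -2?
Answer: 11258960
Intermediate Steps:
b(L, h) = -45 (b(L, h) = -9*5 = -45)
U(C) = -405 + 9*C (U(C) = 9*(C - 45) = 9*(-45 + C) = -405 + 9*C)
Q(K, D) = K*(D + D*K*(-405 + 9*D*K)) (Q(K, D) = (((-405 + 9*(K*D))*K)*D + D)*K = (((-405 + 9*(D*K))*K)*D + D)*K = (((-405 + 9*D*K)*K)*D + D)*K = ((K*(-405 + 9*D*K))*D + D)*K = (D*K*(-405 + 9*D*K) + D)*K = (D + D*K*(-405 + 9*D*K))*K = K*(D + D*K*(-405 + 9*D*K)))
2110*Q(R, -4) = 2110*(-4*(-2)*(1 + 9*(-2)*(-45 - 4*(-2)))) = 2110*(-4*(-2)*(1 + 9*(-2)*(-45 + 8))) = 2110*(-4*(-2)*(1 + 9*(-2)*(-37))) = 2110*(-4*(-2)*(1 + 666)) = 2110*(-4*(-2)*667) = 2110*5336 = 11258960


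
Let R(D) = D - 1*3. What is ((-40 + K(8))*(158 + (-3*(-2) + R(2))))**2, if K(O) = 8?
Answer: 27206656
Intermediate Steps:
R(D) = -3 + D (R(D) = D - 3 = -3 + D)
((-40 + K(8))*(158 + (-3*(-2) + R(2))))**2 = ((-40 + 8)*(158 + (-3*(-2) + (-3 + 2))))**2 = (-32*(158 + (6 - 1)))**2 = (-32*(158 + 5))**2 = (-32*163)**2 = (-5216)**2 = 27206656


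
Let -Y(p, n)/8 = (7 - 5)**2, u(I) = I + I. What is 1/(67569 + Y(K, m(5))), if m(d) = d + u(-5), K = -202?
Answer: 1/67537 ≈ 1.4807e-5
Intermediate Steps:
u(I) = 2*I
m(d) = -10 + d (m(d) = d + 2*(-5) = d - 10 = -10 + d)
Y(p, n) = -32 (Y(p, n) = -8*(7 - 5)**2 = -8*2**2 = -8*4 = -32)
1/(67569 + Y(K, m(5))) = 1/(67569 - 32) = 1/67537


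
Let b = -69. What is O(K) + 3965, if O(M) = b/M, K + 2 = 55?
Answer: 210076/53 ≈ 3963.7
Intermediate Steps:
K = 53 (K = -2 + 55 = 53)
O(M) = -69/M
O(K) + 3965 = -69/53 + 3965 = 210076/53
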